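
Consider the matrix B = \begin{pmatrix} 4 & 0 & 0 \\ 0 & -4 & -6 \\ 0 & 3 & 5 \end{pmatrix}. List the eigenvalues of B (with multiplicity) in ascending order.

Characteristic polynomial: p(μ) = μ^3 - 5μ^2 + 2μ + 8 = (μ - 4)(μ - 2)(μ + 1).
Roots (with multiplicity): -1, 2, 4.

-1, 2, 4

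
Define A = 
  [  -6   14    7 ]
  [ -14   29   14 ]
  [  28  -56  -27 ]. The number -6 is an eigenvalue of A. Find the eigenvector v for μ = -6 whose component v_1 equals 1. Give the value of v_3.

A + 6I = [[0, 14, 7], [-14, 35, 14], [28, -56, -21]].
Solving (A + 6I)v = 0 gives the eigenspace spanned by (1, 2, -4).
With v_1 = 1, v = (1, 2, -4), so v_3 = -4.

-4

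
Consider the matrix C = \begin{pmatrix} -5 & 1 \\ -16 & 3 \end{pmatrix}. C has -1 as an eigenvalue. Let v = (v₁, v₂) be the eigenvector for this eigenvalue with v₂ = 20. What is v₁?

5

C + 1I = [[-4, 1], [-16, 4]].
Solving (C + 1I)v = 0 gives the eigenspace spanned by (5, 20).
With v₂ = 20, v = (5, 20), so v₁ = 5.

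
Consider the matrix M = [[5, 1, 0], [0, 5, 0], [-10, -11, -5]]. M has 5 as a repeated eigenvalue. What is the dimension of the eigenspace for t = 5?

1

M − 5I = [[0, 1, 0], [0, 0, 0], [-10, -11, -10]].
This matrix has rank 2, so its null space has dimension 3 − 2 = 1.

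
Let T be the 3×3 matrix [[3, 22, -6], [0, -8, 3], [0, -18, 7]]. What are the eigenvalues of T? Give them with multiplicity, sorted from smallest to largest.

-2, 1, 3

Characteristic polynomial: p(r) = r^3 - 2r^2 - 5r + 6 = (r - 3)(r - 1)(r + 2).
Roots (with multiplicity): -2, 1, 3.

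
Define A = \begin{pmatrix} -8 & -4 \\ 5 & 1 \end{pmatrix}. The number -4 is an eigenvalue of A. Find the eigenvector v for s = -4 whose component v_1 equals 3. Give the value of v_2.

A + 4I = [[-4, -4], [5, 5]].
Solving (A + 4I)v = 0 gives the eigenspace spanned by (3, -3).
With v_1 = 3, v = (3, -3), so v_2 = -3.

-3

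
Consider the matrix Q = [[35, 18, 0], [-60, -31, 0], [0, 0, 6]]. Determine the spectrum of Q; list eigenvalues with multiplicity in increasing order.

-1, 5, 6

Characteristic polynomial: p(t) = t^3 - 10t^2 + 19t + 30 = (t - 6)(t - 5)(t + 1).
Roots (with multiplicity): -1, 5, 6.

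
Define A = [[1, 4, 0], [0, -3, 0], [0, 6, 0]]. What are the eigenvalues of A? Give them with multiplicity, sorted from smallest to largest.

-3, 0, 1

Characteristic polynomial: p(t) = t^3 + 2t^2 - 3t = t(t - 1)(t + 3).
Roots (with multiplicity): -3, 0, 1.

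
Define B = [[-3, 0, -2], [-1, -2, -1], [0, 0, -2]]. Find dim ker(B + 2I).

B + 2I = [[-1, 0, -2], [-1, 0, -1], [0, 0, 0]].
This matrix has rank 2, so its null space has dimension 3 − 2 = 1.

1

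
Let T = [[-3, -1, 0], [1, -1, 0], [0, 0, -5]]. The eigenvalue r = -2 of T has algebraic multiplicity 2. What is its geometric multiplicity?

1

T + 2I = [[-1, -1, 0], [1, 1, 0], [0, 0, -3]].
This matrix has rank 2, so its null space has dimension 3 − 2 = 1.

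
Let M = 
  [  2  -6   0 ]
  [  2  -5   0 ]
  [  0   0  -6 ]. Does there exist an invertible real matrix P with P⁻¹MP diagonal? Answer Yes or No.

Characteristic polynomial: p(t) = t^3 + 9t^2 + 20t + 12 = (t + 1)(t + 2)(t + 6).
All 3 eigenvalues are distinct, so M is diagonalizable.

Yes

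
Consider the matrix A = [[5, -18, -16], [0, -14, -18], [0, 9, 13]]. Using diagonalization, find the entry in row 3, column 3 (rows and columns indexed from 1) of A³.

Characteristic polynomial: r^3 - 4r^2 - 25r + 100 = (r - 5)(r - 4)(r + 5), so the eigenvalues are -5, 4, 5.
r=5: eigenvector (1, 0, 0).
r=4: eigenvector (-2, -1, 1).
r=-5: eigenvector (-2, -2, 1).
P = [[1, -2, -2], [0, -1, -2], [0, 1, 1]], D = diag(5, 4, -5), P⁻¹ = [[1, 0, 2], [0, 1, 2], [0, -1, -1]].
A³ = P·diag(125, 64, -125)·P⁻¹ = [[125, -378, -256], [0, -314, -378], [0, 189, 253]].
The requested entry is 253.

253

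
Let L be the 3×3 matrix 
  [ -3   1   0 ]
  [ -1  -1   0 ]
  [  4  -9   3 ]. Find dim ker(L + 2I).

1

L + 2I = [[-1, 1, 0], [-1, 1, 0], [4, -9, 5]].
This matrix has rank 2, so its null space has dimension 3 − 2 = 1.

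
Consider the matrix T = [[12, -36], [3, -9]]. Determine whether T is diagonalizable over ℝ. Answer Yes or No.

Characteristic polynomial: p(λ) = λ^2 - 3λ = λ(λ - 3).
All 2 eigenvalues are distinct, so T is diagonalizable.

Yes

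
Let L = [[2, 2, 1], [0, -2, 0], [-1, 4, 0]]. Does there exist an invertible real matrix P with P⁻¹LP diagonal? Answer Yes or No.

Characteristic polynomial: p(μ) = μ^3 - 3μ + 2 = (μ - 1)^2(μ + 2).
μ = 1 has algebraic multiplicity 2; rank(L − 1I) = 2, so geometric multiplicity = 1.
Geometric multiplicity < algebraic multiplicity, so L is not diagonalizable.

No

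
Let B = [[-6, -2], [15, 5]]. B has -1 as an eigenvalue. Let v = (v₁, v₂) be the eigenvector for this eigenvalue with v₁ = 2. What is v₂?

-5

B + 1I = [[-5, -2], [15, 6]].
Solving (B + 1I)v = 0 gives the eigenspace spanned by (2, -5).
With v₁ = 2, v = (2, -5), so v₂ = -5.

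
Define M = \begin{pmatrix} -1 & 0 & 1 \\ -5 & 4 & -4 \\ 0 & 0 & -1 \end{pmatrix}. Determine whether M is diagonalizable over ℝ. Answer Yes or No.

Characteristic polynomial: p(r) = r^3 - 2r^2 - 7r - 4 = (r - 4)(r + 1)^2.
r = -1 has algebraic multiplicity 2; rank(M + 1I) = 2, so geometric multiplicity = 1.
Geometric multiplicity < algebraic multiplicity, so M is not diagonalizable.

No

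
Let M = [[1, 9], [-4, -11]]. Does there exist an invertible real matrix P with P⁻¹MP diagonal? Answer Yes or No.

Characteristic polynomial: p(r) = r^2 + 10r + 25 = (r + 5)^2.
r = -5 has algebraic multiplicity 2; rank(M + 5I) = 1, so geometric multiplicity = 1.
Geometric multiplicity < algebraic multiplicity, so M is not diagonalizable.

No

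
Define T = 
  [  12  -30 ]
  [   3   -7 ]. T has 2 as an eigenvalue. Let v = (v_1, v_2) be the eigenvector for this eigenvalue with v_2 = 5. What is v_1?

T − 2I = [[10, -30], [3, -9]].
Solving (T − 2I)v = 0 gives the eigenspace spanned by (15, 5).
With v_2 = 5, v = (15, 5), so v_1 = 15.

15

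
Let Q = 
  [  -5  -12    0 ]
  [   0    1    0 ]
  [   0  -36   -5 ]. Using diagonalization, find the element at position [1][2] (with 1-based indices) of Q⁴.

1248

Characteristic polynomial: r^3 + 9r^2 + 15r - 25 = (r - 1)(r + 5)^2, so the eigenvalues are -5, -5, 1.
r=-5: eigenvector (1, 0, 4).
r=-5: eigenvector (0, 0, 1).
r=1: eigenvector (-2, 1, -6).
P = [[1, 0, -2], [0, 0, 1], [4, 1, -6]], D = diag(-5, -5, 1), P⁻¹ = [[1, 2, 0], [-4, -2, 1], [0, 1, 0]].
Q⁴ = P·diag(625, 625, 1)·P⁻¹ = [[625, 1248, 0], [0, 1, 0], [0, 3744, 625]].
The requested entry is 1248.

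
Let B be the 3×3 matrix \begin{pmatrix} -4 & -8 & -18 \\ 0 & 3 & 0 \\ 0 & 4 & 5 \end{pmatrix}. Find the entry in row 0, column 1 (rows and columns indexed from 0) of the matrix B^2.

-64

Characteristic polynomial: r^3 - 4r^2 - 17r + 60 = (r - 5)(r - 3)(r + 4), so the eigenvalues are -4, 3, 5.
r=-4: eigenvector (1, 0, 0).
r=3: eigenvector (4, 1, -2).
r=5: eigenvector (-2, 0, 1).
P = [[1, 4, -2], [0, 1, 0], [0, -2, 1]], D = diag(-4, 3, 5), P⁻¹ = [[1, 0, 2], [0, 1, 0], [0, 2, 1]].
B² = P·diag(16, 9, 25)·P⁻¹ = [[16, -64, -18], [0, 9, 0], [0, 32, 25]].
The requested entry is -64.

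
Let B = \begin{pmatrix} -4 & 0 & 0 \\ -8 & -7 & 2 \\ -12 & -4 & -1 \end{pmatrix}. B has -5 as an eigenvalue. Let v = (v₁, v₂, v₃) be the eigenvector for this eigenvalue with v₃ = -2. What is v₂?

-2

B + 5I = [[1, 0, 0], [-8, -2, 2], [-12, -4, 4]].
Solving (B + 5I)v = 0 gives the eigenspace spanned by (0, -2, -2).
With v₃ = -2, v = (0, -2, -2), so v₂ = -2.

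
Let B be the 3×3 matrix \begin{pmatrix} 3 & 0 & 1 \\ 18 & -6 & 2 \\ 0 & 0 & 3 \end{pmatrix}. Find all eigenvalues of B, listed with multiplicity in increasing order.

-6, 3, 3

Characteristic polynomial: p(r) = r^3 - 27r + 54 = (r - 3)^2(r + 6).
Roots (with multiplicity): -6, 3, 3.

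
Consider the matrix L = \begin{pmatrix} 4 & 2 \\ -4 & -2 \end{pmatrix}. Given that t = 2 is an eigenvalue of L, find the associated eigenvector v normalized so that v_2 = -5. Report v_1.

5

L − 2I = [[2, 2], [-4, -4]].
Solving (L − 2I)v = 0 gives the eigenspace spanned by (5, -5).
With v_2 = -5, v = (5, -5), so v_1 = 5.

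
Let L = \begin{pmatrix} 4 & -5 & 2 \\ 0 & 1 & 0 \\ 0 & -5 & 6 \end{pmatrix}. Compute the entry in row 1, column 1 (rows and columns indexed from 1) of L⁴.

256

Characteristic polynomial: λ^3 - 11λ^2 + 34λ - 24 = (λ - 6)(λ - 4)(λ - 1), so the eigenvalues are 1, 4, 6.
λ=4: eigenvector (1, 0, 0).
λ=1: eigenvector (1, 1, 1).
λ=6: eigenvector (1, 0, 1).
P = [[1, 1, 1], [0, 1, 0], [0, 1, 1]], D = diag(4, 1, 6), P⁻¹ = [[1, 0, -1], [0, 1, 0], [0, -1, 1]].
L⁴ = P·diag(256, 1, 1296)·P⁻¹ = [[256, -1295, 1040], [0, 1, 0], [0, -1295, 1296]].
The requested entry is 256.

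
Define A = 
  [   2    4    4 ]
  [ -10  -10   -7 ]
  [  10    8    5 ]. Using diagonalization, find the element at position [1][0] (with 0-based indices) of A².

10

Characteristic polynomial: μ^3 + 3μ^2 - 4μ - 12 = (μ - 2)(μ + 2)(μ + 3), so the eigenvalues are -3, -2, 2.
μ=2: eigenvector (1, -2, 2).
μ=-2: eigenvector (-1, 3, -2).
μ=-3: eigenvector (0, -1, 1).
P = [[1, -1, 0], [-2, 3, -1], [2, -2, 1]], D = diag(2, -2, -3), P⁻¹ = [[1, 1, 1], [0, 1, 1], [-2, 0, 1]].
A² = P·diag(4, 4, 9)·P⁻¹ = [[4, 0, 0], [10, 4, -5], [-10, 0, 9]].
The requested entry is 10.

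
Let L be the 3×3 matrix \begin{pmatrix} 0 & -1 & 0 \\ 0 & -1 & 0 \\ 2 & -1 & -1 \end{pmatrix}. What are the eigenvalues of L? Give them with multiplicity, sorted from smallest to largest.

Characteristic polynomial: p(t) = t^3 + 2t^2 + t = t(t + 1)^2.
Roots (with multiplicity): -1, -1, 0.

-1, -1, 0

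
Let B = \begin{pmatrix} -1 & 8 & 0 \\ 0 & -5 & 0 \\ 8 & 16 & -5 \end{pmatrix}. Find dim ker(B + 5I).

B + 5I = [[4, 8, 0], [0, 0, 0], [8, 16, 0]].
This matrix has rank 1, so its null space has dimension 3 − 1 = 2.

2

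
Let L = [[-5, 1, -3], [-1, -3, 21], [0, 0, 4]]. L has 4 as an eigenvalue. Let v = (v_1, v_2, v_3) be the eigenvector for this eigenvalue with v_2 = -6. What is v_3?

L − 4I = [[-9, 1, -3], [-1, -7, 21], [0, 0, 0]].
Solving (L − 4I)v = 0 gives the eigenspace spanned by (0, -6, -2).
With v_2 = -6, v = (0, -6, -2), so v_3 = -2.

-2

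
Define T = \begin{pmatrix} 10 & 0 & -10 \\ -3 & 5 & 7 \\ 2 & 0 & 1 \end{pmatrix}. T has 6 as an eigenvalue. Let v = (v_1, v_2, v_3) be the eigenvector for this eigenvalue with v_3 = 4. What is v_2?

T − 6I = [[4, 0, -10], [-3, -1, 7], [2, 0, -5]].
Solving (T − 6I)v = 0 gives the eigenspace spanned by (10, -2, 4).
With v_3 = 4, v = (10, -2, 4), so v_2 = -2.

-2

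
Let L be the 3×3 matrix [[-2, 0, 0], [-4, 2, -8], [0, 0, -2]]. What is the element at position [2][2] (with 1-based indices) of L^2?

Characteristic polynomial: t^3 + 2t^2 - 4t - 8 = (t - 2)(t + 2)^2, so the eigenvalues are -2, -2, 2.
t=-2: eigenvector (-1, 1, 1).
t=2: eigenvector (0, 1, 0).
t=-2: eigenvector (1, 1, 0).
P = [[-1, 0, 1], [1, 1, 1], [1, 0, 0]], D = diag(-2, 2, -2), P⁻¹ = [[0, 0, 1], [-1, 1, -2], [1, 0, 1]].
L² = P·diag(4, 4, 4)·P⁻¹ = [[4, 0, 0], [0, 4, 0], [0, 0, 4]].
The requested entry is 4.

4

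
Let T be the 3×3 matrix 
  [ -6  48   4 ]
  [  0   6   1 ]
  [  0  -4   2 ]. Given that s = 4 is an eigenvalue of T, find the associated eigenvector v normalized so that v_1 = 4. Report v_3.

T − 4I = [[-10, 48, 4], [0, 2, 1], [0, -4, -2]].
Solving (T − 4I)v = 0 gives the eigenspace spanned by (4, 1, -2).
With v_1 = 4, v = (4, 1, -2), so v_3 = -2.

-2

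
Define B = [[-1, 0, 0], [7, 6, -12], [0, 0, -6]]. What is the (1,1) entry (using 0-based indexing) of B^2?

Characteristic polynomial: t^3 + t^2 - 36t - 36 = (t - 6)(t + 1)(t + 6), so the eigenvalues are -6, -1, 6.
t=-1: eigenvector (1, -1, 0).
t=6: eigenvector (0, 1, 0).
t=-6: eigenvector (0, 1, 1).
P = [[1, 0, 0], [-1, 1, 1], [0, 0, 1]], D = diag(-1, 6, -6), P⁻¹ = [[1, 0, 0], [1, 1, -1], [0, 0, 1]].
B² = P·diag(1, 36, 36)·P⁻¹ = [[1, 0, 0], [35, 36, 0], [0, 0, 36]].
The requested entry is 36.

36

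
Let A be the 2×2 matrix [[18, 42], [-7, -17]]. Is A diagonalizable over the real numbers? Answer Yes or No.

Yes

Characteristic polynomial: p(μ) = μ^2 - μ - 12 = (μ - 4)(μ + 3).
All 2 eigenvalues are distinct, so A is diagonalizable.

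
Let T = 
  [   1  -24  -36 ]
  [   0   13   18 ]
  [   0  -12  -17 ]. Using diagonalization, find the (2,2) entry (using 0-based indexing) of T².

Characteristic polynomial: r^3 + 3r^2 - 9r + 5 = (r - 1)^2(r + 5), so the eigenvalues are -5, 1, 1.
r=1: eigenvector (1, 0, 0).
r=1: eigenvector (2, 3, -2).
r=-5: eigenvector (2, -1, 1).
P = [[1, 2, 2], [0, 3, -1], [0, -2, 1]], D = diag(1, 1, -5), P⁻¹ = [[1, -6, -8], [0, 1, 1], [0, 2, 3]].
T² = P·diag(1, 1, 25)·P⁻¹ = [[1, 96, 144], [0, -47, -72], [0, 48, 73]].
The requested entry is 73.

73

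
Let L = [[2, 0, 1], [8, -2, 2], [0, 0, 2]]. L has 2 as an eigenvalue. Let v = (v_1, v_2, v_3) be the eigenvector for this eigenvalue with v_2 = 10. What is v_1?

L − 2I = [[0, 0, 1], [8, -4, 2], [0, 0, 0]].
Solving (L − 2I)v = 0 gives the eigenspace spanned by (5, 10, 0).
With v_2 = 10, v = (5, 10, 0), so v_1 = 5.

5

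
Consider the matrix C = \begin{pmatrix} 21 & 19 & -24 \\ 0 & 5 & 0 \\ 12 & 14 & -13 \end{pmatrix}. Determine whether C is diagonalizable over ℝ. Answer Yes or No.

Characteristic polynomial: p(r) = r^3 - 13r^2 + 55r - 75 = (r - 5)^2(r - 3).
r = 5 has algebraic multiplicity 2; rank(C − 5I) = 2, so geometric multiplicity = 1.
Geometric multiplicity < algebraic multiplicity, so C is not diagonalizable.

No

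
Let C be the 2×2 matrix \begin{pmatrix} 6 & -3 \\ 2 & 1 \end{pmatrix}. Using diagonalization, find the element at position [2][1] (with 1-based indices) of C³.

Characteristic polynomial: s^2 - 7s + 12 = (s - 4)(s - 3), so the eigenvalues are 3, 4.
s=4: eigenvector (-3, -2).
s=3: eigenvector (1, 1).
P = [[-3, 1], [-2, 1]], D = diag(4, 3), P⁻¹ = [[-1, 1], [-2, 3]].
C³ = P·diag(64, 27)·P⁻¹ = [[138, -111], [74, -47]].
The requested entry is 74.

74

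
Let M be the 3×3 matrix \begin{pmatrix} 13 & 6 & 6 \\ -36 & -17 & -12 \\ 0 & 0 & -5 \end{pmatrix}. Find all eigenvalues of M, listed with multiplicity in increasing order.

-5, -5, 1

Characteristic polynomial: p(λ) = λ^3 + 9λ^2 + 15λ - 25 = (λ - 1)(λ + 5)^2.
Roots (with multiplicity): -5, -5, 1.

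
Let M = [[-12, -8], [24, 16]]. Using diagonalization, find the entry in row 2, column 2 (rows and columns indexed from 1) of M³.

Characteristic polynomial: λ^2 - 4λ = λ(λ - 4), so the eigenvalues are 0, 4.
λ=0: eigenvector (-2, 3).
λ=4: eigenvector (-1, 2).
P = [[-2, -1], [3, 2]], D = diag(0, 4), P⁻¹ = [[-2, -1], [3, 2]].
M³ = P·diag(0, 64)·P⁻¹ = [[-192, -128], [384, 256]].
The requested entry is 256.

256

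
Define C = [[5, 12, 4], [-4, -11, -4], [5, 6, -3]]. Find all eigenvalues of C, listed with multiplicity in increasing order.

-5, -5, 1

Characteristic polynomial: p(t) = t^3 + 9t^2 + 15t - 25 = (t - 1)(t + 5)^2.
Roots (with multiplicity): -5, -5, 1.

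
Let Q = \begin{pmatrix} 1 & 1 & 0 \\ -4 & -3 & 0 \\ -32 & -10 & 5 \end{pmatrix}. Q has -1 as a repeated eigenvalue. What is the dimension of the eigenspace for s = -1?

1

Q + 1I = [[2, 1, 0], [-4, -2, 0], [-32, -10, 6]].
This matrix has rank 2, so its null space has dimension 3 − 2 = 1.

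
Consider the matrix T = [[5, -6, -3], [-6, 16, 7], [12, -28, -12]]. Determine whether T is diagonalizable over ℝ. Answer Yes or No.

Characteristic polynomial: p(r) = r^3 - 9r^2 + 24r - 20 = (r - 5)(r - 2)^2.
r = 2 has algebraic multiplicity 2; rank(T − 2I) = 2, so geometric multiplicity = 1.
Geometric multiplicity < algebraic multiplicity, so T is not diagonalizable.

No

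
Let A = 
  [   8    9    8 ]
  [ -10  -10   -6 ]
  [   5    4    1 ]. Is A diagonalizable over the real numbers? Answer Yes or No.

No

Characteristic polynomial: p(s) = s^3 + s^2 - 8s - 12 = (s - 3)(s + 2)^2.
s = -2 has algebraic multiplicity 2; rank(A + 2I) = 2, so geometric multiplicity = 1.
Geometric multiplicity < algebraic multiplicity, so A is not diagonalizable.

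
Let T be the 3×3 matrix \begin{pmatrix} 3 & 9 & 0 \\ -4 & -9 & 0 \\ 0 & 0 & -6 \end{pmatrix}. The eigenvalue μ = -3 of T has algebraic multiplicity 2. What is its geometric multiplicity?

1

T + 3I = [[6, 9, 0], [-4, -6, 0], [0, 0, -3]].
This matrix has rank 2, so its null space has dimension 3 − 2 = 1.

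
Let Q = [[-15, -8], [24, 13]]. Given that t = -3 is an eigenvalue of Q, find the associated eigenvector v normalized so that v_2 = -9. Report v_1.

Q + 3I = [[-12, -8], [24, 16]].
Solving (Q + 3I)v = 0 gives the eigenspace spanned by (6, -9).
With v_2 = -9, v = (6, -9), so v_1 = 6.

6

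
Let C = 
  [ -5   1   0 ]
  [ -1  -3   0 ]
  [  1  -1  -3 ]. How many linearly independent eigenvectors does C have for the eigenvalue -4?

1

C + 4I = [[-1, 1, 0], [-1, 1, 0], [1, -1, 1]].
This matrix has rank 2, so its null space has dimension 3 − 2 = 1.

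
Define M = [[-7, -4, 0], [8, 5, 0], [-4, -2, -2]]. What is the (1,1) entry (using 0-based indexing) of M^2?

Characteristic polynomial: λ^3 + 4λ^2 + λ - 6 = (λ - 1)(λ + 2)(λ + 3), so the eigenvalues are -3, -2, 1.
λ=-3: eigenvector (1, -1, 2).
λ=1: eigenvector (-1, 2, 0).
λ=-2: eigenvector (0, 0, 1).
P = [[1, -1, 0], [-1, 2, 0], [2, 0, 1]], D = diag(-3, 1, -2), P⁻¹ = [[2, 1, 0], [1, 1, 0], [-4, -2, 1]].
M² = P·diag(9, 1, 4)·P⁻¹ = [[17, 8, 0], [-16, -7, 0], [20, 10, 4]].
The requested entry is -7.

-7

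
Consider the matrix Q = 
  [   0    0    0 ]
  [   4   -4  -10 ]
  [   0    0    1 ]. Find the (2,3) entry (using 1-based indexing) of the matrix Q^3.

-130

Characteristic polynomial: t^3 + 3t^2 - 4t = t(t - 1)(t + 4), so the eigenvalues are -4, 0, 1.
t=1: eigenvector (0, -2, 1).
t=-4: eigenvector (0, 1, 0).
t=0: eigenvector (1, 1, 0).
P = [[0, 0, 1], [-2, 1, 1], [1, 0, 0]], D = diag(1, -4, 0), P⁻¹ = [[0, 0, 1], [-1, 1, 2], [1, 0, 0]].
Q³ = P·diag(1, -64, 0)·P⁻¹ = [[0, 0, 0], [64, -64, -130], [0, 0, 1]].
The requested entry is -130.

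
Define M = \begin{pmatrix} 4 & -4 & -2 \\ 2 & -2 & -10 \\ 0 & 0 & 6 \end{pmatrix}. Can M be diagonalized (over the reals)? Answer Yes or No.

Characteristic polynomial: p(s) = s^3 - 8s^2 + 12s = s(s - 6)(s - 2).
All 3 eigenvalues are distinct, so M is diagonalizable.

Yes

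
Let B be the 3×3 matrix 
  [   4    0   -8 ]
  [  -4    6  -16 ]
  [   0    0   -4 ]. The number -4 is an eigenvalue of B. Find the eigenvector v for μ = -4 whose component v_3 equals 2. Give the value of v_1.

2

B + 4I = [[8, 0, -8], [-4, 10, -16], [0, 0, 0]].
Solving (B + 4I)v = 0 gives the eigenspace spanned by (2, 4, 2).
With v_3 = 2, v = (2, 4, 2), so v_1 = 2.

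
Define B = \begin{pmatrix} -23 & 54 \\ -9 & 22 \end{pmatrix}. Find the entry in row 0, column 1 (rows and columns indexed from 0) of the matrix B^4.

Characteristic polynomial: r^2 + r - 20 = (r - 4)(r + 5), so the eigenvalues are -5, 4.
r=-5: eigenvector (3, 1).
r=4: eigenvector (2, 1).
P = [[3, 2], [1, 1]], D = diag(-5, 4), P⁻¹ = [[1, -2], [-1, 3]].
B⁴ = P·diag(625, 256)·P⁻¹ = [[1363, -2214], [369, -482]].
The requested entry is -2214.

-2214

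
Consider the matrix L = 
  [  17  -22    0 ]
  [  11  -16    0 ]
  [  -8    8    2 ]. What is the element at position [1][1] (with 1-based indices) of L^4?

Characteristic polynomial: s^3 - 3s^2 - 28s + 60 = (s - 6)(s - 2)(s + 5), so the eigenvalues are -5, 2, 6.
s=6: eigenvector (2, 1, -2).
s=-5: eigenvector (1, 1, 0).
s=2: eigenvector (0, 0, 1).
P = [[2, 1, 0], [1, 1, 0], [-2, 0, 1]], D = diag(6, -5, 2), P⁻¹ = [[1, -1, 0], [-1, 2, 0], [2, -2, 1]].
L⁴ = P·diag(1296, 625, 16)·P⁻¹ = [[1967, -1342, 0], [671, -46, 0], [-2560, 2560, 16]].
The requested entry is 1967.

1967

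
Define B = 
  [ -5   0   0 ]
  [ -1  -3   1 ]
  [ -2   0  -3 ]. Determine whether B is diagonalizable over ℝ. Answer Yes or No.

No

Characteristic polynomial: p(μ) = μ^3 + 11μ^2 + 39μ + 45 = (μ + 3)^2(μ + 5).
μ = -3 has algebraic multiplicity 2; rank(B + 3I) = 2, so geometric multiplicity = 1.
Geometric multiplicity < algebraic multiplicity, so B is not diagonalizable.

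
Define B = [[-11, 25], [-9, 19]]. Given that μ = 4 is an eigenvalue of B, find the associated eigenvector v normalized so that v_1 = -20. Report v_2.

-12

B − 4I = [[-15, 25], [-9, 15]].
Solving (B − 4I)v = 0 gives the eigenspace spanned by (-20, -12).
With v_1 = -20, v = (-20, -12), so v_2 = -12.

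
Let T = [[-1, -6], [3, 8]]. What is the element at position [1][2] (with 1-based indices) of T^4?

-1218

Characteristic polynomial: r^2 - 7r + 10 = (r - 5)(r - 2), so the eigenvalues are 2, 5.
r=5: eigenvector (1, -1).
r=2: eigenvector (2, -1).
P = [[1, 2], [-1, -1]], D = diag(5, 2), P⁻¹ = [[-1, -2], [1, 1]].
T⁴ = P·diag(625, 16)·P⁻¹ = [[-593, -1218], [609, 1234]].
The requested entry is -1218.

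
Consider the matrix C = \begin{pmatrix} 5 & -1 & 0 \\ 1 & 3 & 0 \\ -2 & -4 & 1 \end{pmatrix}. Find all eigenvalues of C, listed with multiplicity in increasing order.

Characteristic polynomial: p(s) = s^3 - 9s^2 + 24s - 16 = (s - 4)^2(s - 1).
Roots (with multiplicity): 1, 4, 4.

1, 4, 4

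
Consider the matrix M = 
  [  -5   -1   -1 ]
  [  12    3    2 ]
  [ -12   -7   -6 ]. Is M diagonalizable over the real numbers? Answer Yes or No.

Yes

Characteristic polynomial: p(r) = r^3 + 8r^2 + 11r - 20 = (r - 1)(r + 4)(r + 5).
All 3 eigenvalues are distinct, so M is diagonalizable.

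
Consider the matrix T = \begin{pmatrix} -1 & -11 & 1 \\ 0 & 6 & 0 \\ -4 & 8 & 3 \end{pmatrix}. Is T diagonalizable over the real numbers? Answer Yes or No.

Characteristic polynomial: p(λ) = λ^3 - 8λ^2 + 13λ - 6 = (λ - 6)(λ - 1)^2.
λ = 1 has algebraic multiplicity 2; rank(T − 1I) = 2, so geometric multiplicity = 1.
Geometric multiplicity < algebraic multiplicity, so T is not diagonalizable.

No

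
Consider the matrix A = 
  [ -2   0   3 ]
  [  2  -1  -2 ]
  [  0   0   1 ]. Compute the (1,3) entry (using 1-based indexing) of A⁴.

-15

Characteristic polynomial: λ^3 + 2λ^2 - λ - 2 = (λ - 1)(λ + 1)(λ + 2), so the eigenvalues are -2, -1, 1.
λ=-2: eigenvector (1, -2, 0).
λ=-1: eigenvector (0, 1, 0).
λ=1: eigenvector (1, 0, 1).
P = [[1, 0, 1], [-2, 1, 0], [0, 0, 1]], D = diag(-2, -1, 1), P⁻¹ = [[1, 0, -1], [2, 1, -2], [0, 0, 1]].
A⁴ = P·diag(16, 1, 1)·P⁻¹ = [[16, 0, -15], [-30, 1, 30], [0, 0, 1]].
The requested entry is -15.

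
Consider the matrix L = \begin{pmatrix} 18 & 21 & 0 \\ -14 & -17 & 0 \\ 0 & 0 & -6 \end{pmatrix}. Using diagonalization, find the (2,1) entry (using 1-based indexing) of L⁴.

Characteristic polynomial: μ^3 + 5μ^2 - 18μ - 72 = (μ - 4)(μ + 3)(μ + 6), so the eigenvalues are -6, -3, 4.
μ=-3: eigenvector (-1, 1, 0).
μ=4: eigenvector (3, -2, 0).
μ=-6: eigenvector (0, 0, 1).
P = [[-1, 3, 0], [1, -2, 0], [0, 0, 1]], D = diag(-3, 4, -6), P⁻¹ = [[2, 3, 0], [1, 1, 0], [0, 0, 1]].
L⁴ = P·diag(81, 256, 1296)·P⁻¹ = [[606, 525, 0], [-350, -269, 0], [0, 0, 1296]].
The requested entry is -350.

-350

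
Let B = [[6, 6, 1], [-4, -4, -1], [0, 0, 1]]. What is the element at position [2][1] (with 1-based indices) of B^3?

-16

Characteristic polynomial: s^3 - 3s^2 + 2s = s(s - 2)(s - 1), so the eigenvalues are 0, 1, 2.
s=0: eigenvector (-1, 1, 0).
s=2: eigenvector (3, -2, 0).
s=1: eigenvector (1, -1, 1).
P = [[-1, 3, 1], [1, -2, -1], [0, 0, 1]], D = diag(0, 2, 1), P⁻¹ = [[2, 3, 1], [1, 1, 0], [0, 0, 1]].
B³ = P·diag(0, 8, 1)·P⁻¹ = [[24, 24, 1], [-16, -16, -1], [0, 0, 1]].
The requested entry is -16.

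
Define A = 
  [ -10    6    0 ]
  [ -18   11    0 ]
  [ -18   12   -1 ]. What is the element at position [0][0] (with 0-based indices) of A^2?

Characteristic polynomial: λ^3 - 3λ - 2 = (λ - 2)(λ + 1)^2, so the eigenvalues are -1, -1, 2.
λ=2: eigenvector (1, 2, 2).
λ=-1: eigenvector (-2, -3, 0).
λ=-1: eigenvector (0, 0, 1).
P = [[1, -2, 0], [2, -3, 0], [2, 0, 1]], D = diag(2, -1, -1), P⁻¹ = [[-3, 2, 0], [-2, 1, 0], [6, -4, 1]].
A² = P·diag(4, 1, 1)·P⁻¹ = [[-8, 6, 0], [-18, 13, 0], [-18, 12, 1]].
The requested entry is -8.

-8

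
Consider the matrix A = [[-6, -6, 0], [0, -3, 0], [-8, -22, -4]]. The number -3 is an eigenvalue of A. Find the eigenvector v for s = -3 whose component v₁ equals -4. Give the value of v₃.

-12

A + 3I = [[-3, -6, 0], [0, 0, 0], [-8, -22, -1]].
Solving (A + 3I)v = 0 gives the eigenspace spanned by (-4, 2, -12).
With v₁ = -4, v = (-4, 2, -12), so v₃ = -12.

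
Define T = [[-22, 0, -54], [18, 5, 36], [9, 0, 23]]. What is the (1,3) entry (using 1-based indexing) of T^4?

-2214

Characteristic polynomial: μ^3 - 6μ^2 - 15μ + 100 = (μ - 5)^2(μ + 4), so the eigenvalues are -4, 5, 5.
μ=-4: eigenvector (3, -2, -1).
μ=5: eigenvector (0, 1, 0).
μ=5: eigenvector (-2, 2, 1).
P = [[3, 0, -2], [-2, 1, 2], [-1, 0, 1]], D = diag(-4, 5, 5), P⁻¹ = [[1, 0, 2], [0, 1, -2], [1, 0, 3]].
T⁴ = P·diag(256, 625, 625)·P⁻¹ = [[-482, 0, -2214], [738, 625, 1476], [369, 0, 1363]].
The requested entry is -2214.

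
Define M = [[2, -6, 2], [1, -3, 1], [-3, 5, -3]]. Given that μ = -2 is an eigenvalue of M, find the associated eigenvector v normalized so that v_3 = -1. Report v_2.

M + 2I = [[4, -6, 2], [1, -1, 1], [-3, 5, -1]].
Solving (M + 2I)v = 0 gives the eigenspace spanned by (2, 1, -1).
With v_3 = -1, v = (2, 1, -1), so v_2 = 1.

1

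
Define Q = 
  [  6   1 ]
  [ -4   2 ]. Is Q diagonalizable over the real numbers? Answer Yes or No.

No

Characteristic polynomial: p(λ) = λ^2 - 8λ + 16 = (λ - 4)^2.
λ = 4 has algebraic multiplicity 2; rank(Q − 4I) = 1, so geometric multiplicity = 1.
Geometric multiplicity < algebraic multiplicity, so Q is not diagonalizable.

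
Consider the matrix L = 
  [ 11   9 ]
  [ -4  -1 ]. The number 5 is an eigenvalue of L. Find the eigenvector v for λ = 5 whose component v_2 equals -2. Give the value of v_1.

3

L − 5I = [[6, 9], [-4, -6]].
Solving (L − 5I)v = 0 gives the eigenspace spanned by (3, -2).
With v_2 = -2, v = (3, -2), so v_1 = 3.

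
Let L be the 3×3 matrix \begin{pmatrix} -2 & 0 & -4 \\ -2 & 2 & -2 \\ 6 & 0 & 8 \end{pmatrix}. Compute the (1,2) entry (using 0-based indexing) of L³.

-56

Characteristic polynomial: s^3 - 8s^2 + 20s - 16 = (s - 4)(s - 2)^2, so the eigenvalues are 2, 2, 4.
s=2: eigenvector (1, 0, -1).
s=4: eigenvector (-2, -1, 3).
s=2: eigenvector (0, 1, 0).
P = [[1, -2, 0], [0, -1, 1], [-1, 3, 0]], D = diag(2, 4, 2), P⁻¹ = [[3, 0, 2], [1, 0, 1], [1, 1, 1]].
L³ = P·diag(8, 64, 8)·P⁻¹ = [[-104, 0, -112], [-56, 8, -56], [168, 0, 176]].
The requested entry is -56.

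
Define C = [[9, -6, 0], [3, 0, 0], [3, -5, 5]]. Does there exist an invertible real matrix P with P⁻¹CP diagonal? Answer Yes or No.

Yes

Characteristic polynomial: p(s) = s^3 - 14s^2 + 63s - 90 = (s - 6)(s - 5)(s - 3).
All 3 eigenvalues are distinct, so C is diagonalizable.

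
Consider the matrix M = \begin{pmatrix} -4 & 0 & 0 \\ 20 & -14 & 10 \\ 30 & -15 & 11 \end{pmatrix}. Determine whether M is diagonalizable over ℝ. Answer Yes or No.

Characteristic polynomial: p(μ) = μ^3 + 7μ^2 + 8μ - 16 = (μ - 1)(μ + 4)^2.
μ = -4 has algebraic multiplicity 2; rank(M + 4I) = 1, so geometric multiplicity = 2.
Every eigenvalue has geometric = algebraic multiplicity, so M is diagonalizable.

Yes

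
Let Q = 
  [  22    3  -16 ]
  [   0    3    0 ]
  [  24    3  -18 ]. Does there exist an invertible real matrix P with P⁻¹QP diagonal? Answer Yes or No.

Characteristic polynomial: p(s) = s^3 - 7s^2 + 36 = (s - 6)(s - 3)(s + 2).
All 3 eigenvalues are distinct, so Q is diagonalizable.

Yes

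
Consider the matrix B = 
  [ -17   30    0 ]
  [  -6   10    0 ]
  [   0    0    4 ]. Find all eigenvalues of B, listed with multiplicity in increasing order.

Characteristic polynomial: p(t) = t^3 + 3t^2 - 18t - 40 = (t - 4)(t + 2)(t + 5).
Roots (with multiplicity): -5, -2, 4.

-5, -2, 4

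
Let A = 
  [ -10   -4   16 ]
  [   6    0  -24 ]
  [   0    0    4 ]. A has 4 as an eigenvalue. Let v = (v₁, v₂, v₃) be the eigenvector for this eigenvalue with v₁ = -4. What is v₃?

A − 4I = [[-14, -4, 16], [6, -4, -24], [0, 0, 0]].
Solving (A − 4I)v = 0 gives the eigenspace spanned by (-4, 6, -2).
With v₁ = -4, v = (-4, 6, -2), so v₃ = -2.

-2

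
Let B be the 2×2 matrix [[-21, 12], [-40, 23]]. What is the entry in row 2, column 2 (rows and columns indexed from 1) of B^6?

4369

Characteristic polynomial: λ^2 - 2λ - 3 = (λ - 3)(λ + 1), so the eigenvalues are -1, 3.
λ=3: eigenvector (1, 2).
λ=-1: eigenvector (-3, -5).
P = [[1, -3], [2, -5]], D = diag(3, -1), P⁻¹ = [[-5, 3], [-2, 1]].
B⁶ = P·diag(729, 1)·P⁻¹ = [[-3639, 2184], [-7280, 4369]].
The requested entry is 4369.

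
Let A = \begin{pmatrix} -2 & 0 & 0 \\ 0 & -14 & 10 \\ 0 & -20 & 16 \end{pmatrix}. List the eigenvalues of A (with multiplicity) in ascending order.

Characteristic polynomial: p(μ) = μ^3 - 28μ - 48 = (μ - 6)(μ + 2)(μ + 4).
Roots (with multiplicity): -4, -2, 6.

-4, -2, 6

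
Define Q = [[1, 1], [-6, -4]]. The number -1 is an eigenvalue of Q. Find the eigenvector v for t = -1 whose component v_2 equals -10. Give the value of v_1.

Q + 1I = [[2, 1], [-6, -3]].
Solving (Q + 1I)v = 0 gives the eigenspace spanned by (5, -10).
With v_2 = -10, v = (5, -10), so v_1 = 5.

5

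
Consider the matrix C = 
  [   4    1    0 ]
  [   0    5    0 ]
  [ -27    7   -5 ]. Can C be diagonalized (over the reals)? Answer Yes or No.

Characteristic polynomial: p(s) = s^3 - 4s^2 - 25s + 100 = (s - 5)(s - 4)(s + 5).
All 3 eigenvalues are distinct, so C is diagonalizable.

Yes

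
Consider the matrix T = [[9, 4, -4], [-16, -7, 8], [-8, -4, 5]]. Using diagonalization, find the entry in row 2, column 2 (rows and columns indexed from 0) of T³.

125

Characteristic polynomial: μ^3 - 7μ^2 + 11μ - 5 = (μ - 5)(μ - 1)^2, so the eigenvalues are 1, 1, 5.
μ=1: eigenvector (1, -2, 0).
μ=1: eigenvector (-1, 3, 1).
μ=5: eigenvector (-1, 2, 1).
P = [[1, -1, -1], [-2, 3, 2], [0, 1, 1]], D = diag(1, 1, 5), P⁻¹ = [[1, 0, 1], [2, 1, 0], [-2, -1, 1]].
T³ = P·diag(1, 1, 125)·P⁻¹ = [[249, 124, -124], [-496, -247, 248], [-248, -124, 125]].
The requested entry is 125.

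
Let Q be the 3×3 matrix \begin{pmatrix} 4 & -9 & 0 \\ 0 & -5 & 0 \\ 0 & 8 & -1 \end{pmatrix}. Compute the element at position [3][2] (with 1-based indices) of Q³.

248

Characteristic polynomial: λ^3 + 2λ^2 - 19λ - 20 = (λ - 4)(λ + 1)(λ + 5), so the eigenvalues are -5, -1, 4.
λ=4: eigenvector (1, 0, 0).
λ=-5: eigenvector (1, 1, -2).
λ=-1: eigenvector (0, 0, 1).
P = [[1, 1, 0], [0, 1, 0], [0, -2, 1]], D = diag(4, -5, -1), P⁻¹ = [[1, -1, 0], [0, 1, 0], [0, 2, 1]].
Q³ = P·diag(64, -125, -1)·P⁻¹ = [[64, -189, 0], [0, -125, 0], [0, 248, -1]].
The requested entry is 248.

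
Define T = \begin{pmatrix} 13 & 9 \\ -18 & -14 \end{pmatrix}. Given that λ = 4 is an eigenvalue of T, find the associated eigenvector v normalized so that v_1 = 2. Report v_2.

-2

T − 4I = [[9, 9], [-18, -18]].
Solving (T − 4I)v = 0 gives the eigenspace spanned by (2, -2).
With v_1 = 2, v = (2, -2), so v_2 = -2.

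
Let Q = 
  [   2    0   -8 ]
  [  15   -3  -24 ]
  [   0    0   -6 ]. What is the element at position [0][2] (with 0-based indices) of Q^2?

32

Characteristic polynomial: μ^3 + 7μ^2 - 36 = (μ - 2)(μ + 3)(μ + 6), so the eigenvalues are -6, -3, 2.
μ=-6: eigenvector (1, 3, 1).
μ=-3: eigenvector (0, 1, 0).
μ=2: eigenvector (-1, -3, 0).
P = [[1, 0, -1], [3, 1, -3], [1, 0, 0]], D = diag(-6, -3, 2), P⁻¹ = [[0, 0, 1], [-3, 1, 0], [-1, 0, 1]].
Q² = P·diag(36, 9, 4)·P⁻¹ = [[4, 0, 32], [-15, 9, 96], [0, 0, 36]].
The requested entry is 32.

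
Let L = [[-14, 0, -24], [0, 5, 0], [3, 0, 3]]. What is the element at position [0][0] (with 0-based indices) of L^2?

Characteristic polynomial: s^3 + 6s^2 - 25s - 150 = (s - 5)(s + 5)(s + 6), so the eigenvalues are -6, -5, 5.
s=-6: eigenvector (3, 0, -1).
s=5: eigenvector (0, 1, 0).
s=-5: eigenvector (-8, 0, 3).
P = [[3, 0, -8], [0, 1, 0], [-1, 0, 3]], D = diag(-6, 5, -5), P⁻¹ = [[3, 0, 8], [0, 1, 0], [1, 0, 3]].
L² = P·diag(36, 25, 25)·P⁻¹ = [[124, 0, 264], [0, 25, 0], [-33, 0, -63]].
The requested entry is 124.

124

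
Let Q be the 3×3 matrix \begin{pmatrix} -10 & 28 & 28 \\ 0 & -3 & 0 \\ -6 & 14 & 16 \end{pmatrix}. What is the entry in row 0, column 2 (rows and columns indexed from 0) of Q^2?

168

Characteristic polynomial: r^3 - 3r^2 - 10r + 24 = (r - 4)(r - 2)(r + 3), so the eigenvalues are -3, 2, 4.
r=2: eigenvector (7, 0, 3).
r=-3: eigenvector (-4, 1, -2).
r=4: eigenvector (2, 0, 1).
P = [[7, -4, 2], [0, 1, 0], [3, -2, 1]], D = diag(2, -3, 4), P⁻¹ = [[1, 0, -2], [0, 1, 0], [-3, 2, 7]].
Q² = P·diag(4, 9, 16)·P⁻¹ = [[-68, 28, 168], [0, 9, 0], [-36, 14, 88]].
The requested entry is 168.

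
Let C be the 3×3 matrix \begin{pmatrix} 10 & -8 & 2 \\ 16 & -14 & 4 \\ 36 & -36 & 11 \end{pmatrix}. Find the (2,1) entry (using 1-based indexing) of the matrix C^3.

304

Characteristic polynomial: t^3 - 7t^2 + 16t - 12 = (t - 3)(t - 2)^2, so the eigenvalues are 2, 2, 3.
t=2: eigenvector (1, 2, 4).
t=2: eigenvector (4, 9, 20).
t=3: eigenvector (2, 4, 9).
P = [[1, 4, 2], [2, 9, 4], [4, 20, 9]], D = diag(2, 2, 3), P⁻¹ = [[1, 4, -2], [-2, 1, 0], [4, -4, 1]].
C³ = P·diag(8, 8, 27)·P⁻¹ = [[160, -152, 38], [304, -296, 76], [684, -684, 179]].
The requested entry is 304.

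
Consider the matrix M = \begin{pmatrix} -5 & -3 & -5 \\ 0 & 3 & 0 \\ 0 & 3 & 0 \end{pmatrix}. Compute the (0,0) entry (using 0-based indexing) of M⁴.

Characteristic polynomial: r^3 + 2r^2 - 15r = r(r - 3)(r + 5), so the eigenvalues are -5, 0, 3.
r=-5: eigenvector (1, 0, 0).
r=3: eigenvector (-1, 1, 1).
r=0: eigenvector (-1, 0, 1).
P = [[1, -1, -1], [0, 1, 0], [0, 1, 1]], D = diag(-5, 3, 0), P⁻¹ = [[1, 0, 1], [0, 1, 0], [0, -1, 1]].
M⁴ = P·diag(625, 81, 0)·P⁻¹ = [[625, -81, 625], [0, 81, 0], [0, 81, 0]].
The requested entry is 625.

625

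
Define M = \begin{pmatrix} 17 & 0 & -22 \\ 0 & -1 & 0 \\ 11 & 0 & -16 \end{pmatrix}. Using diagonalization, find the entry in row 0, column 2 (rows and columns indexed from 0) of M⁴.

Characteristic polynomial: r^3 - 31r - 30 = (r - 6)(r + 1)(r + 5), so the eigenvalues are -5, -1, 6.
r=-5: eigenvector (1, 0, 1).
r=-1: eigenvector (0, 1, 0).
r=6: eigenvector (-2, 0, -1).
P = [[1, 0, -2], [0, 1, 0], [1, 0, -1]], D = diag(-5, -1, 6), P⁻¹ = [[-1, 0, 2], [0, 1, 0], [-1, 0, 1]].
M⁴ = P·diag(625, 1, 1296)·P⁻¹ = [[1967, 0, -1342], [0, 1, 0], [671, 0, -46]].
The requested entry is -1342.

-1342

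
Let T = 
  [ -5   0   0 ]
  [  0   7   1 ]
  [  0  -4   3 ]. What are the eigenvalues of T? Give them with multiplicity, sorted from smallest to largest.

-5, 5, 5

Characteristic polynomial: p(λ) = λ^3 - 5λ^2 - 25λ + 125 = (λ - 5)^2(λ + 5).
Roots (with multiplicity): -5, 5, 5.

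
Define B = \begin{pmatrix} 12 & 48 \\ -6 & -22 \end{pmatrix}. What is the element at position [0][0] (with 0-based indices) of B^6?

-336384

Characteristic polynomial: λ^2 + 10λ + 24 = (λ + 4)(λ + 6), so the eigenvalues are -6, -4.
λ=-6: eigenvector (-8, 3).
λ=-4: eigenvector (-3, 1).
P = [[-8, -3], [3, 1]], D = diag(-6, -4), P⁻¹ = [[1, 3], [-3, -8]].
B⁶ = P·diag(46656, 4096)·P⁻¹ = [[-336384, -1021440], [127680, 387136]].
The requested entry is -336384.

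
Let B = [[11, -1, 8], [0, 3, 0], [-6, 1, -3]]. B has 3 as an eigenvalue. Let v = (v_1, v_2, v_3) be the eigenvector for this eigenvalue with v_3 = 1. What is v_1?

-1

B − 3I = [[8, -1, 8], [0, 0, 0], [-6, 1, -6]].
Solving (B − 3I)v = 0 gives the eigenspace spanned by (-1, 0, 1).
With v_3 = 1, v = (-1, 0, 1), so v_1 = -1.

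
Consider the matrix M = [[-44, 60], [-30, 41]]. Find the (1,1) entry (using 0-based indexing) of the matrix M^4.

-2039

Characteristic polynomial: t^2 + 3t - 4 = (t - 1)(t + 4), so the eigenvalues are -4, 1.
t=-4: eigenvector (-3, -2).
t=1: eigenvector (4, 3).
P = [[-3, 4], [-2, 3]], D = diag(-4, 1), P⁻¹ = [[-3, 4], [-2, 3]].
M⁴ = P·diag(256, 1)·P⁻¹ = [[2296, -3060], [1530, -2039]].
The requested entry is -2039.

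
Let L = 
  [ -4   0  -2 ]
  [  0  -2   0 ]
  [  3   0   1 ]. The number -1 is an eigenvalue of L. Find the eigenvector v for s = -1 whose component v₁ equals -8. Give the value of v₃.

12

L + 1I = [[-3, 0, -2], [0, -1, 0], [3, 0, 2]].
Solving (L + 1I)v = 0 gives the eigenspace spanned by (-8, 0, 12).
With v₁ = -8, v = (-8, 0, 12), so v₃ = 12.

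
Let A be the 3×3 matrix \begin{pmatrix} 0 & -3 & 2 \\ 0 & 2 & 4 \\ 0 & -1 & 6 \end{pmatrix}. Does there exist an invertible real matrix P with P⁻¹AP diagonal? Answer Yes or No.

No

Characteristic polynomial: p(r) = r^3 - 8r^2 + 16r = r(r - 4)^2.
r = 4 has algebraic multiplicity 2; rank(A − 4I) = 2, so geometric multiplicity = 1.
Geometric multiplicity < algebraic multiplicity, so A is not diagonalizable.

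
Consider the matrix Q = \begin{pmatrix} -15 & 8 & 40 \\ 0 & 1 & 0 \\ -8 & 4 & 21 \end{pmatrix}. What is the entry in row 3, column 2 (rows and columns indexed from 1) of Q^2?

24

Characteristic polynomial: s^3 - 7s^2 + 11s - 5 = (s - 5)(s - 1)^2, so the eigenvalues are 1, 1, 5.
s=1: eigenvector (5, 0, 2).
s=1: eigenvector (8, 1, 3).
s=5: eigenvector (2, 0, 1).
P = [[5, 8, 2], [0, 1, 0], [2, 3, 1]], D = diag(1, 1, 5), P⁻¹ = [[1, -2, -2], [0, 1, 0], [-2, 1, 5]].
Q² = P·diag(1, 1, 25)·P⁻¹ = [[-95, 48, 240], [0, 1, 0], [-48, 24, 121]].
The requested entry is 24.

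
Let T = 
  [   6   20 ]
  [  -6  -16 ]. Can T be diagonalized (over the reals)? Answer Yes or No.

Characteristic polynomial: p(r) = r^2 + 10r + 24 = (r + 4)(r + 6).
All 2 eigenvalues are distinct, so T is diagonalizable.

Yes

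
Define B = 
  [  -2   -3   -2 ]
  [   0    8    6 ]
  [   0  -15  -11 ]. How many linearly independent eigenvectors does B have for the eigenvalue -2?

1

B + 2I = [[0, -3, -2], [0, 10, 6], [0, -15, -9]].
This matrix has rank 2, so its null space has dimension 3 − 2 = 1.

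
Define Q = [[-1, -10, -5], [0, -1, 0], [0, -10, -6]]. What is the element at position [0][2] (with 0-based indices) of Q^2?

35

Characteristic polynomial: s^3 + 8s^2 + 13s + 6 = (s + 1)^2(s + 6), so the eigenvalues are -6, -1, -1.
s=-1: eigenvector (1, 0, 0).
s=-1: eigenvector (-3, 1, -2).
s=-6: eigenvector (1, 0, 1).
P = [[1, -3, 1], [0, 1, 0], [0, -2, 1]], D = diag(-1, -1, -6), P⁻¹ = [[1, 1, -1], [0, 1, 0], [0, 2, 1]].
Q² = P·diag(1, 1, 36)·P⁻¹ = [[1, 70, 35], [0, 1, 0], [0, 70, 36]].
The requested entry is 35.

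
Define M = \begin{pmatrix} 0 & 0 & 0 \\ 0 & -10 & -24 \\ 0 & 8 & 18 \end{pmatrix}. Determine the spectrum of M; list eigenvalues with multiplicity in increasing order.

Characteristic polynomial: p(t) = t^3 - 8t^2 + 12t = t(t - 6)(t - 2).
Roots (with multiplicity): 0, 2, 6.

0, 2, 6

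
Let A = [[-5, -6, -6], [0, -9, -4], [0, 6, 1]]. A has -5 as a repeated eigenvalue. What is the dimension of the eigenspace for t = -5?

2

A + 5I = [[0, -6, -6], [0, -4, -4], [0, 6, 6]].
This matrix has rank 1, so its null space has dimension 3 − 1 = 2.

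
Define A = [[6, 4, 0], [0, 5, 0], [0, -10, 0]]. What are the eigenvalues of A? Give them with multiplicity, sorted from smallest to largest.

0, 5, 6

Characteristic polynomial: p(s) = s^3 - 11s^2 + 30s = s(s - 6)(s - 5).
Roots (with multiplicity): 0, 5, 6.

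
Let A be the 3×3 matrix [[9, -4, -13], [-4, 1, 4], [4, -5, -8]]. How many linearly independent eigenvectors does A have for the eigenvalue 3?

A − 3I = [[6, -4, -13], [-4, -2, 4], [4, -5, -11]].
This matrix has rank 2, so its null space has dimension 3 − 2 = 1.

1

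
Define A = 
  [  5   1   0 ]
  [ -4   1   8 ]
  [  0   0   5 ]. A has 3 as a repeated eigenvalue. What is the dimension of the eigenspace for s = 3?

A − 3I = [[2, 1, 0], [-4, -2, 8], [0, 0, 2]].
This matrix has rank 2, so its null space has dimension 3 − 2 = 1.

1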